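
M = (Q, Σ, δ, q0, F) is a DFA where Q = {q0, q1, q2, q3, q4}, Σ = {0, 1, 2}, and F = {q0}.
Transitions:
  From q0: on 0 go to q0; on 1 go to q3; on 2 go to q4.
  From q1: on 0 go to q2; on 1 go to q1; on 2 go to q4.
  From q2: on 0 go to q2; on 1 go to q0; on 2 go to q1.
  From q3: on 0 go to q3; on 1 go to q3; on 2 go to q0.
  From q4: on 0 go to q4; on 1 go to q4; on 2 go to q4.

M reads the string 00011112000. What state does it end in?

q0 --0--> q0
q0 --0--> q0
q0 --0--> q0
q0 --1--> q3
q3 --1--> q3
q3 --1--> q3
q3 --1--> q3
q3 --2--> q0
q0 --0--> q0
q0 --0--> q0
q0 --0--> q0

q0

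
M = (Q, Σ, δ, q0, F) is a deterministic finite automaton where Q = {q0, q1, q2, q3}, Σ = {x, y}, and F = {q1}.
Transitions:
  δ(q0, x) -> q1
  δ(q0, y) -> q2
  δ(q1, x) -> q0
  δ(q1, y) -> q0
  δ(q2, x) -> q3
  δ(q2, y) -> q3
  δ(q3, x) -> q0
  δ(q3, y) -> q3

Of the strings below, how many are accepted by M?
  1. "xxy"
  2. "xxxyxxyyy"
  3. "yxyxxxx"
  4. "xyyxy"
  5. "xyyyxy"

1

"xxy": rejected
"xxxyxxyyy": rejected
"yxyxxxx": accepted
"xyyxy": rejected
"xyyyxy": rejected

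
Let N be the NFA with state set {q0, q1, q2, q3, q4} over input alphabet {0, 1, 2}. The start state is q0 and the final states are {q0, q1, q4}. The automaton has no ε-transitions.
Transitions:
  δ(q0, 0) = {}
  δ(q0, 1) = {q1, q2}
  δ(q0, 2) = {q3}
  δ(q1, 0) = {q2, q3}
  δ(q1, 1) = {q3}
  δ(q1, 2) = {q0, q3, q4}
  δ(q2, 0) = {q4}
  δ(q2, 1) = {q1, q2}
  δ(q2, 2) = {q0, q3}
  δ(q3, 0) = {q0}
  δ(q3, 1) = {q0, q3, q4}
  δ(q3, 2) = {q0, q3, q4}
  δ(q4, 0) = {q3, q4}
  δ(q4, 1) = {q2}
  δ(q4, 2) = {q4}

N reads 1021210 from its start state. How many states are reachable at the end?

4

Start: {q0}
read 1: {q1, q2}
read 0: {q2, q3, q4}
read 2: {q0, q3, q4}
read 1: {q0, q1, q2, q3, q4}
read 2: {q0, q3, q4}
read 1: {q0, q1, q2, q3, q4}
read 0: {q0, q2, q3, q4}
Final reachable set {q0, q2, q3, q4} has 4 states.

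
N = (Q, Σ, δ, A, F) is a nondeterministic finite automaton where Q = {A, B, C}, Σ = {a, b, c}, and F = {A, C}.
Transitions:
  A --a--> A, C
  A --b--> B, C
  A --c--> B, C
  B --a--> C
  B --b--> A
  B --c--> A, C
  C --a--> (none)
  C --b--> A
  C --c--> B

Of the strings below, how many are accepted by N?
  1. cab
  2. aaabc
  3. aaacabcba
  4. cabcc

4

cab: accepted
aaabc: accepted
aaacabcba: accepted
cabcc: accepted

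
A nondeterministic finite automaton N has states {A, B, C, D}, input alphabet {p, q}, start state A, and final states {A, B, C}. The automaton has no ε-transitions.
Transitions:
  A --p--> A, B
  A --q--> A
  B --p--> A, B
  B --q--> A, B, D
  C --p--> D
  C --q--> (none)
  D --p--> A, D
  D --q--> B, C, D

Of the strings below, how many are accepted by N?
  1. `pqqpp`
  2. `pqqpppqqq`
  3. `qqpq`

`pqqpp`: accepted
`pqqpppqqq`: accepted
`qqpq`: accepted

3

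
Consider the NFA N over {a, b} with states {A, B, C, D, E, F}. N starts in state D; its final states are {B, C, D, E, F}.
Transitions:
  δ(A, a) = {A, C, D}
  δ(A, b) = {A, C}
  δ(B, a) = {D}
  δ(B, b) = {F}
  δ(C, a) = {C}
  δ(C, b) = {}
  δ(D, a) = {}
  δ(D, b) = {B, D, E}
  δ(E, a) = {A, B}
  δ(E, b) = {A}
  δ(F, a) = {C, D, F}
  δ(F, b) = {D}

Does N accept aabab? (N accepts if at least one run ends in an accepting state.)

Start: {D}
read a: {}
The reachable set is empty and stays empty for the remaining 4 symbols.
Reachable ∩ accepting = {} — empty.

rejected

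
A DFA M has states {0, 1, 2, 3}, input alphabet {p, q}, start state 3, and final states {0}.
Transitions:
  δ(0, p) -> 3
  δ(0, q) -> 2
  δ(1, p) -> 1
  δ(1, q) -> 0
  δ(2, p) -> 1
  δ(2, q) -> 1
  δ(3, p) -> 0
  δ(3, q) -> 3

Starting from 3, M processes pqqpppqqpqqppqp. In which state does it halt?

3

3 --p--> 0
0 --q--> 2
2 --q--> 1
1 --p--> 1
1 --p--> 1
1 --p--> 1
1 --q--> 0
0 --q--> 2
2 --p--> 1
1 --q--> 0
0 --q--> 2
2 --p--> 1
1 --p--> 1
1 --q--> 0
0 --p--> 3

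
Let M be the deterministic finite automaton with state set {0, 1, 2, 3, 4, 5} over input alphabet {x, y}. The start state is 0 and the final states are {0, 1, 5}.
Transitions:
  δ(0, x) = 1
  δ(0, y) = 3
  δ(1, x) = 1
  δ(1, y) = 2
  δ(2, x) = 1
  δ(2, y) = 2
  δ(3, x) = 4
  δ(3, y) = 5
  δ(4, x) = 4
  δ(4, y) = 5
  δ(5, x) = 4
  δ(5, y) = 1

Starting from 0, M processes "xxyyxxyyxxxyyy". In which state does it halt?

0 --x--> 1
1 --x--> 1
1 --y--> 2
2 --y--> 2
2 --x--> 1
1 --x--> 1
1 --y--> 2
2 --y--> 2
2 --x--> 1
1 --x--> 1
1 --x--> 1
1 --y--> 2
2 --y--> 2
2 --y--> 2

2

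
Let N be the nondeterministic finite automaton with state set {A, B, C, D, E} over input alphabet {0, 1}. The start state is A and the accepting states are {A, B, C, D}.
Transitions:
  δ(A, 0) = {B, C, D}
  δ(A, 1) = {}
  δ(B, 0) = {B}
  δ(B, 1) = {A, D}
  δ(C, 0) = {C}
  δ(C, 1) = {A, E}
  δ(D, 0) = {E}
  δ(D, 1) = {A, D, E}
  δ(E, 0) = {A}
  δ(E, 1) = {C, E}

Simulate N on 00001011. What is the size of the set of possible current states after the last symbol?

Start: {A}
read 0: {B, C, D}
read 0: {B, C, E}
read 0: {A, B, C}
read 0: {B, C, D}
read 1: {A, D, E}
read 0: {A, B, C, D, E}
read 1: {A, C, D, E}
read 1: {A, C, D, E}
Final reachable set {A, C, D, E} has 4 states.

4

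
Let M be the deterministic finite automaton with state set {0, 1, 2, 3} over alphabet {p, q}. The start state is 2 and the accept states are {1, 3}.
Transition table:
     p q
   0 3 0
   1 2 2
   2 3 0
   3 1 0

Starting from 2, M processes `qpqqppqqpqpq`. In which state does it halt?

0

2 --q--> 0
0 --p--> 3
3 --q--> 0
0 --q--> 0
0 --p--> 3
3 --p--> 1
1 --q--> 2
2 --q--> 0
0 --p--> 3
3 --q--> 0
0 --p--> 3
3 --q--> 0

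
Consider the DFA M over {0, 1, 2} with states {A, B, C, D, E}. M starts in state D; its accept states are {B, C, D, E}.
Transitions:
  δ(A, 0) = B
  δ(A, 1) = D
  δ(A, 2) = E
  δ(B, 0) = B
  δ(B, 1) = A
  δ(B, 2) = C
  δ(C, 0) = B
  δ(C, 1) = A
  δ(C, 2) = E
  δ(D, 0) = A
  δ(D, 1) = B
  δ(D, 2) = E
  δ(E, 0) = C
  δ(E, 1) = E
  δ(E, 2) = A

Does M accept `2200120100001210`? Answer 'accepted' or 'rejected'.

D --2--> E
E --2--> A
A --0--> B
B --0--> B
B --1--> A
A --2--> E
E --0--> C
C --1--> A
A --0--> B
B --0--> B
B --0--> B
B --0--> B
B --1--> A
A --2--> E
E --1--> E
E --0--> C
End in state C, which is an accepting state.

accepted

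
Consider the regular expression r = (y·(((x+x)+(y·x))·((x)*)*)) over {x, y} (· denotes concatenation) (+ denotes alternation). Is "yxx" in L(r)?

yes

Split as y·xx: y matches y and (((x+x)+(y·x))·((x)*)*) matches xx.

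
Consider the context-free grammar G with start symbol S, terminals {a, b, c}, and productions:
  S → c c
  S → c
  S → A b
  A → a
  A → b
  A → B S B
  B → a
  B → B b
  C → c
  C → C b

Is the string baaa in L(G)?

no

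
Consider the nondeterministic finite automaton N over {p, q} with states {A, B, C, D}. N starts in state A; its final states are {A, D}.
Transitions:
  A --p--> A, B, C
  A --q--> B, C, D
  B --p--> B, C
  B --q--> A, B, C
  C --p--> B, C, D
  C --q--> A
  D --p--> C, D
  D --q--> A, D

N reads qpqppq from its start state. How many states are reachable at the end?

Start: {A}
read q: {B, C, D}
read p: {B, C, D}
read q: {A, B, C, D}
read p: {A, B, C, D}
read p: {A, B, C, D}
read q: {A, B, C, D}
Final reachable set {A, B, C, D} has 4 states.

4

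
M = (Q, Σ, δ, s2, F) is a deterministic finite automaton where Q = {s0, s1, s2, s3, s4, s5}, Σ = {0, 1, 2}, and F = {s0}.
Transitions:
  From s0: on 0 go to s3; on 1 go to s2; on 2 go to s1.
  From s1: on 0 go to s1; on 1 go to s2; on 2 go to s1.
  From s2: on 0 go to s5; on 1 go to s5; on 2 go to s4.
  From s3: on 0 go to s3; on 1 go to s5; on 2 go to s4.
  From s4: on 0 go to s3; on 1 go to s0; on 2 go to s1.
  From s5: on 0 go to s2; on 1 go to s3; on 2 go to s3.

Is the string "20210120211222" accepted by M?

rejected

s2 --2--> s4
s4 --0--> s3
s3 --2--> s4
s4 --1--> s0
s0 --0--> s3
s3 --1--> s5
s5 --2--> s3
s3 --0--> s3
s3 --2--> s4
s4 --1--> s0
s0 --1--> s2
s2 --2--> s4
s4 --2--> s1
s1 --2--> s1
End in state s1, which is not an accepting state.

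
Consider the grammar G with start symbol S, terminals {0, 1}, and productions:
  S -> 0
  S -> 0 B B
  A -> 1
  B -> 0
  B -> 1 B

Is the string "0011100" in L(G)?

no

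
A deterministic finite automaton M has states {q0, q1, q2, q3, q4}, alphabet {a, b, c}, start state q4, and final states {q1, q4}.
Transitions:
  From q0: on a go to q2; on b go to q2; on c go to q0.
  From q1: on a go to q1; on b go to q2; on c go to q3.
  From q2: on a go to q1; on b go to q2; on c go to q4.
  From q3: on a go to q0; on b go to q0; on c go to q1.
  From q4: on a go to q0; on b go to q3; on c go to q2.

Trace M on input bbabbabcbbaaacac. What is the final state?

q4 --b--> q3
q3 --b--> q0
q0 --a--> q2
q2 --b--> q2
q2 --b--> q2
q2 --a--> q1
q1 --b--> q2
q2 --c--> q4
q4 --b--> q3
q3 --b--> q0
q0 --a--> q2
q2 --a--> q1
q1 --a--> q1
q1 --c--> q3
q3 --a--> q0
q0 --c--> q0

q0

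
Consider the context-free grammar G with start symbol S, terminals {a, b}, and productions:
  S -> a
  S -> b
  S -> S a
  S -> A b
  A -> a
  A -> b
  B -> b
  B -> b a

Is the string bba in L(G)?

S ⇒ Sa ⇒ Aba ⇒ bba

yes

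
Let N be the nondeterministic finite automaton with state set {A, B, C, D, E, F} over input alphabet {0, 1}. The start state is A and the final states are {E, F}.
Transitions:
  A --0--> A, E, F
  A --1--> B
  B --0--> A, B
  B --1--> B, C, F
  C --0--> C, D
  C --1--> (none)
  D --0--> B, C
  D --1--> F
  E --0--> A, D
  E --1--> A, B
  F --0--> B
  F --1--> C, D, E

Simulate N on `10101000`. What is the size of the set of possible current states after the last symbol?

6

Start: {A}
read 1: {B}
read 0: {A, B}
read 1: {B, C, F}
read 0: {A, B, C, D}
read 1: {B, C, F}
read 0: {A, B, C, D}
read 0: {A, B, C, D, E, F}
read 0: {A, B, C, D, E, F}
Final reachable set {A, B, C, D, E, F} has 6 states.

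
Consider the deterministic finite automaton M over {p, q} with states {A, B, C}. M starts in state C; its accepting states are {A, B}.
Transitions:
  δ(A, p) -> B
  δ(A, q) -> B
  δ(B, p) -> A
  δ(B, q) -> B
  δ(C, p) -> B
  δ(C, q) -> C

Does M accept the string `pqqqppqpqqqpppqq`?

accepted

C --p--> B
B --q--> B
B --q--> B
B --q--> B
B --p--> A
A --p--> B
B --q--> B
B --p--> A
A --q--> B
B --q--> B
B --q--> B
B --p--> A
A --p--> B
B --p--> A
A --q--> B
B --q--> B
End in state B, which is an accepting state.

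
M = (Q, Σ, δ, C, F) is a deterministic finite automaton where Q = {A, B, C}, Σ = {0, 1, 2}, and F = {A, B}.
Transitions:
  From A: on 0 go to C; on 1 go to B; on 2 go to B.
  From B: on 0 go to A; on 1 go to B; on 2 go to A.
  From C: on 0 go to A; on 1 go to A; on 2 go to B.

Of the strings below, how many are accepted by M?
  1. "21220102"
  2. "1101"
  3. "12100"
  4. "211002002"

3

"21220102": accepted
"1101": accepted
"12100": rejected
"211002002": accepted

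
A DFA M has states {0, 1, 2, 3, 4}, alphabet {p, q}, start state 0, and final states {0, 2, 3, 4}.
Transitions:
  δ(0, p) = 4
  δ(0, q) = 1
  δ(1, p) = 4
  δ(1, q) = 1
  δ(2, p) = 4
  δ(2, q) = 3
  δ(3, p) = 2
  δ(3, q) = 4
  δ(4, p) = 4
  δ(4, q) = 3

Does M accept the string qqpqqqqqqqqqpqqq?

accepted

0 --q--> 1
1 --q--> 1
1 --p--> 4
4 --q--> 3
3 --q--> 4
4 --q--> 3
3 --q--> 4
4 --q--> 3
3 --q--> 4
4 --q--> 3
3 --q--> 4
4 --q--> 3
3 --p--> 2
2 --q--> 3
3 --q--> 4
4 --q--> 3
End in state 3, which is an accepting state.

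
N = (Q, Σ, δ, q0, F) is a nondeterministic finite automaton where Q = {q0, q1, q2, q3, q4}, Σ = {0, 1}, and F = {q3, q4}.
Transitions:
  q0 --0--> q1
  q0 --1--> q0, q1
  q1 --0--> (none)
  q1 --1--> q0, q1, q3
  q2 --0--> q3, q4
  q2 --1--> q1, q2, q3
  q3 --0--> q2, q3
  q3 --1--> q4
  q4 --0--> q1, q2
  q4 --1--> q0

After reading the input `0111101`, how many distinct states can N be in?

Start: {q0}
read 0: {q1}
read 1: {q0, q1, q3}
read 1: {q0, q1, q3, q4}
read 1: {q0, q1, q3, q4}
read 1: {q0, q1, q3, q4}
read 0: {q1, q2, q3}
read 1: {q0, q1, q2, q3, q4}
Final reachable set {q0, q1, q2, q3, q4} has 5 states.

5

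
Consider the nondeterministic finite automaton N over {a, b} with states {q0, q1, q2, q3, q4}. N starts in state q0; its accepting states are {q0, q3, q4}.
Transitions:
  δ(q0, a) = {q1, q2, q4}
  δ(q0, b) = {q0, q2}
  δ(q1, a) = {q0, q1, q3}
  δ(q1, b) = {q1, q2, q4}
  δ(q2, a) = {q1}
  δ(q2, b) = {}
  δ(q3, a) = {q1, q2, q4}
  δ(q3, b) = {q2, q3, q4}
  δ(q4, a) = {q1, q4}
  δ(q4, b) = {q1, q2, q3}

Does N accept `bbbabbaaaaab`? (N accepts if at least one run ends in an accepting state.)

Start: {q0}
read b: {q0, q2}
read b: {q0, q2}
read b: {q0, q2}
read a: {q1, q2, q4}
read b: {q1, q2, q3, q4}
read b: {q1, q2, q3, q4}
read a: {q0, q1, q2, q3, q4}
read a: {q0, q1, q2, q3, q4}
read a: {q0, q1, q2, q3, q4}
read a: {q0, q1, q2, q3, q4}
read a: {q0, q1, q2, q3, q4}
read b: {q0, q1, q2, q3, q4}
Reachable ∩ accepting = {q0, q3, q4} — nonempty.

accepted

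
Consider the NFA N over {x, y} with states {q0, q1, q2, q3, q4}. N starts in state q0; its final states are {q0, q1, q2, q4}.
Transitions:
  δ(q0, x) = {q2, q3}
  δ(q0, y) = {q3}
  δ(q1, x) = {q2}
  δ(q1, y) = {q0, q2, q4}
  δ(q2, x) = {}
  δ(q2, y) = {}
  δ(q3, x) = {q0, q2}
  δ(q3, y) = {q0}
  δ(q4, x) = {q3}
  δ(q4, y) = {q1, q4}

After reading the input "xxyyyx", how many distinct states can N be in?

Start: {q0}
read x: {q2, q3}
read x: {q0, q2}
read y: {q3}
read y: {q0}
read y: {q3}
read x: {q0, q2}
Final reachable set {q0, q2} has 2 states.

2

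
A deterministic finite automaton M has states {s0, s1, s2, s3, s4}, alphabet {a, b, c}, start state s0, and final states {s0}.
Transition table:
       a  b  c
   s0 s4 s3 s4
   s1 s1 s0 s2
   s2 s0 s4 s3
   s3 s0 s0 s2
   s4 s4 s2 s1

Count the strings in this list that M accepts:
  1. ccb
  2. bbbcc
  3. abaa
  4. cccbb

1

ccb: accepted
bbbcc: rejected
abaa: rejected
cccbb: rejected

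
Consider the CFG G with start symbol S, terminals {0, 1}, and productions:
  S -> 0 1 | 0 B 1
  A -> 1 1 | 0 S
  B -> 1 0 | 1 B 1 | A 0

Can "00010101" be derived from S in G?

S ⇒ 0B1 ⇒ 0A01 ⇒ 00S01 ⇒ 000B101 ⇒ 00010101

yes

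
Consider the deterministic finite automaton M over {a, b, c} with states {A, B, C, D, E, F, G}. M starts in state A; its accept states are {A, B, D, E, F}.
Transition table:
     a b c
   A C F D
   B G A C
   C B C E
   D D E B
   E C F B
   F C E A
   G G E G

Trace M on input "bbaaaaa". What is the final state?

A --b--> F
F --b--> E
E --a--> C
C --a--> B
B --a--> G
G --a--> G
G --a--> G

G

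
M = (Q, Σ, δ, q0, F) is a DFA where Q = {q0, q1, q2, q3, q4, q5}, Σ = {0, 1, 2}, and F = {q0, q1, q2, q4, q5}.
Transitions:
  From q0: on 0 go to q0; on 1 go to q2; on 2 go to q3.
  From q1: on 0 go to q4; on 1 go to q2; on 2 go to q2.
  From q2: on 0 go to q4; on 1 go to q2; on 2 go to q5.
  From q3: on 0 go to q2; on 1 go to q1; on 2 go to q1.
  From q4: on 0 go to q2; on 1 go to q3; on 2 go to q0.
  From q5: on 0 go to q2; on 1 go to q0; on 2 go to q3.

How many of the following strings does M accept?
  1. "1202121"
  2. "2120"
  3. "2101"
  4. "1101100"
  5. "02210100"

"1202121": accepted
"2120": accepted
"2101": rejected
"1101100": accepted
"02210100": accepted

4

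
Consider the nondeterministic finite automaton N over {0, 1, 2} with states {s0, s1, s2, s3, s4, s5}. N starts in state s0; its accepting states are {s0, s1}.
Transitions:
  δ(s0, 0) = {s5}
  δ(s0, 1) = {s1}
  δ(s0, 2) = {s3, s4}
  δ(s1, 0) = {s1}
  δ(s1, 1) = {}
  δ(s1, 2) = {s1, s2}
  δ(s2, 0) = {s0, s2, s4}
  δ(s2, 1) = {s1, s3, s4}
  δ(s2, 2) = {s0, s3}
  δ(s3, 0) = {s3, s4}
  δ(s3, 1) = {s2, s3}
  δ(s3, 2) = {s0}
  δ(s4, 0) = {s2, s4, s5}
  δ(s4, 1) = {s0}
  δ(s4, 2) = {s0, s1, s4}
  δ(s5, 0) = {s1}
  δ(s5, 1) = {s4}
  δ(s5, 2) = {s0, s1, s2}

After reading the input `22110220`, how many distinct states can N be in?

Start: {s0}
read 2: {s3, s4}
read 2: {s0, s1, s4}
read 1: {s0, s1}
read 1: {s1}
read 0: {s1}
read 2: {s1, s2}
read 2: {s0, s1, s2, s3}
read 0: {s0, s1, s2, s3, s4, s5}
Final reachable set {s0, s1, s2, s3, s4, s5} has 6 states.

6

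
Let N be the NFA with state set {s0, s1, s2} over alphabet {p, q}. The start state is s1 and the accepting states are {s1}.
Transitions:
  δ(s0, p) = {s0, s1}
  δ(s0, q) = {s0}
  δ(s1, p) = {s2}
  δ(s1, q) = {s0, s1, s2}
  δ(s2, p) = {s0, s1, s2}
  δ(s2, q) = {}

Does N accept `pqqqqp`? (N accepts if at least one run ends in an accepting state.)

rejected

Start: {s1}
read p: {s2}
read q: {}
The reachable set is empty and stays empty for the remaining 4 symbols.
Reachable ∩ accepting = {} — empty.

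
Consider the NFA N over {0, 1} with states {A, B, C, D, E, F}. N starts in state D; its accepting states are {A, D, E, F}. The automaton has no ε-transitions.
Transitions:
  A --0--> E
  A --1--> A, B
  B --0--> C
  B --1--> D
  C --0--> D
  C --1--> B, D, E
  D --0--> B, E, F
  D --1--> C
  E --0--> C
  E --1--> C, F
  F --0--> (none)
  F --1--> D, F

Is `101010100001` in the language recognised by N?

rejected

Start: {D}
read 1: {C}
read 0: {D}
read 1: {C}
read 0: {D}
read 1: {C}
read 0: {D}
read 1: {C}
read 0: {D}
read 0: {B, E, F}
read 0: {C}
read 0: {D}
read 1: {C}
Reachable ∩ accepting = {} — empty.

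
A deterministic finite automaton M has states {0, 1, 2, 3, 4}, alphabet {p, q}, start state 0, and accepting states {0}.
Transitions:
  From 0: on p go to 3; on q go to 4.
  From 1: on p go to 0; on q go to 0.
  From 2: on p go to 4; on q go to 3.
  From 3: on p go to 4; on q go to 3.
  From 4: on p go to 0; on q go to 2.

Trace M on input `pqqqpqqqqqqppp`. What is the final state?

0 --p--> 3
3 --q--> 3
3 --q--> 3
3 --q--> 3
3 --p--> 4
4 --q--> 2
2 --q--> 3
3 --q--> 3
3 --q--> 3
3 --q--> 3
3 --q--> 3
3 --p--> 4
4 --p--> 0
0 --p--> 3

3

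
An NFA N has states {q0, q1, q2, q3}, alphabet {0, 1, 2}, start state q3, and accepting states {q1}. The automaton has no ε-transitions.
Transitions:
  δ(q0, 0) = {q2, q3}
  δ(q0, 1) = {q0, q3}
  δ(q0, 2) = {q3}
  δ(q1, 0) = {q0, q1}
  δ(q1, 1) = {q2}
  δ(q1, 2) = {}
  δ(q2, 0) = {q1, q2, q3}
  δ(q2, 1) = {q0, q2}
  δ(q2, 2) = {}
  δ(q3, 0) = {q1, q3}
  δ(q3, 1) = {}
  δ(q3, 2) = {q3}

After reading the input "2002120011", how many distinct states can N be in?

Start: {q3}
read 2: {q3}
read 0: {q1, q3}
read 0: {q0, q1, q3}
read 2: {q3}
read 1: {}
The reachable set is empty and stays empty for the remaining 5 symbols.
Final reachable set {} has 0 states.

0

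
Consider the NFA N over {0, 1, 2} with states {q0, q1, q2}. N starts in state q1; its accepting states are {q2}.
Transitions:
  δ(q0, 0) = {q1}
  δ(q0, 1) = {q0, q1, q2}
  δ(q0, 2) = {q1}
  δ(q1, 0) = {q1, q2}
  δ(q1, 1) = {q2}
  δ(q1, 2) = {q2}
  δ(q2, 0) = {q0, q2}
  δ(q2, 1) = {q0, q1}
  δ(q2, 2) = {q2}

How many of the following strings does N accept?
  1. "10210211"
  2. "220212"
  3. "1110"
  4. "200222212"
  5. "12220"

"10210211": accepted
"220212": accepted
"1110": accepted
"200222212": accepted
"12220": accepted

5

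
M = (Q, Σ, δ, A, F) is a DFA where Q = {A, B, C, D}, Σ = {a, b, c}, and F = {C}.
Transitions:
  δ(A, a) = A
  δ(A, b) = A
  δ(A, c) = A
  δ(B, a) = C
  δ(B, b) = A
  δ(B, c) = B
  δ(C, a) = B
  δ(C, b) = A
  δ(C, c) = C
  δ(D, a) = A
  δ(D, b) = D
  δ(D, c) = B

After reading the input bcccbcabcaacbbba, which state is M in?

A --b--> A
A --c--> A
A --c--> A
A --c--> A
A --b--> A
A --c--> A
A --a--> A
A --b--> A
A --c--> A
A --a--> A
A --a--> A
A --c--> A
A --b--> A
A --b--> A
A --b--> A
A --a--> A

A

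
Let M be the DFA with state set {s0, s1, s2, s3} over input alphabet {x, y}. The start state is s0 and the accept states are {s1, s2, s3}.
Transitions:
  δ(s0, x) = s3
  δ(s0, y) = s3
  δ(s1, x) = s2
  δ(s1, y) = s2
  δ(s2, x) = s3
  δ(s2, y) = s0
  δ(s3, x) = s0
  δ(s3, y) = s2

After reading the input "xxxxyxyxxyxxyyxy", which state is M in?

s2

s0 --x--> s3
s3 --x--> s0
s0 --x--> s3
s3 --x--> s0
s0 --y--> s3
s3 --x--> s0
s0 --y--> s3
s3 --x--> s0
s0 --x--> s3
s3 --y--> s2
s2 --x--> s3
s3 --x--> s0
s0 --y--> s3
s3 --y--> s2
s2 --x--> s3
s3 --y--> s2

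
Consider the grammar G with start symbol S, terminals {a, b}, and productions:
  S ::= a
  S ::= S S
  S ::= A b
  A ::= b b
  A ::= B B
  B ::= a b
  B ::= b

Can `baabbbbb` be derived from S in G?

no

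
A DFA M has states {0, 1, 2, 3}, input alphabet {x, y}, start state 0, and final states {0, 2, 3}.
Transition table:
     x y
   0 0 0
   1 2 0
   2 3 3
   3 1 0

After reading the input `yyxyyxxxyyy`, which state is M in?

0 --y--> 0
0 --y--> 0
0 --x--> 0
0 --y--> 0
0 --y--> 0
0 --x--> 0
0 --x--> 0
0 --x--> 0
0 --y--> 0
0 --y--> 0
0 --y--> 0

0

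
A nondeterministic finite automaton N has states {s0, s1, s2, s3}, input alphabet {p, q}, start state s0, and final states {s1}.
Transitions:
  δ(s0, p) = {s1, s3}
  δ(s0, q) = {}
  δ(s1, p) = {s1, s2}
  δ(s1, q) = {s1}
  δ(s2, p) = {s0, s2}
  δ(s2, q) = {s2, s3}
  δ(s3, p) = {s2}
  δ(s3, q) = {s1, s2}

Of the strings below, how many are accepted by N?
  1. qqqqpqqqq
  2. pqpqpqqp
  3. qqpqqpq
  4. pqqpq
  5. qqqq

2

qqqqpqqqq: rejected
pqpqpqqp: accepted
qqpqqpq: rejected
pqqpq: accepted
qqqq: rejected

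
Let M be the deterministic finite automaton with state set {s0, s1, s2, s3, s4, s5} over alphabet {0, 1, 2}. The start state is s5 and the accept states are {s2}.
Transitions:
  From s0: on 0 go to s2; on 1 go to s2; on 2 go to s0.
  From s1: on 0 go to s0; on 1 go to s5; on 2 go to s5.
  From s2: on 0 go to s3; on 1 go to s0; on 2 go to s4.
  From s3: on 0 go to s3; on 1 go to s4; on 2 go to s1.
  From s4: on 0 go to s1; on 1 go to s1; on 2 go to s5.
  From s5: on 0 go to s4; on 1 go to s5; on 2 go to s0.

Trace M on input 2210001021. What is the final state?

s5

s5 --2--> s0
s0 --2--> s0
s0 --1--> s2
s2 --0--> s3
s3 --0--> s3
s3 --0--> s3
s3 --1--> s4
s4 --0--> s1
s1 --2--> s5
s5 --1--> s5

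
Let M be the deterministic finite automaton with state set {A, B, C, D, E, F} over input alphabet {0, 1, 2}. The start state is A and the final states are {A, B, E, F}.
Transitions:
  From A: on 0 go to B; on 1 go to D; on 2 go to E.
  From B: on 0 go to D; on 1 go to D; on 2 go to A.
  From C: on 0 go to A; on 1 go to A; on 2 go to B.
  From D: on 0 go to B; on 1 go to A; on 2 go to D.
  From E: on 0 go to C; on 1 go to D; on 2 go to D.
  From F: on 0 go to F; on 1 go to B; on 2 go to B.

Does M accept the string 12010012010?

A --1--> D
D --2--> D
D --0--> B
B --1--> D
D --0--> B
B --0--> D
D --1--> A
A --2--> E
E --0--> C
C --1--> A
A --0--> B
End in state B, which is an accepting state.

accepted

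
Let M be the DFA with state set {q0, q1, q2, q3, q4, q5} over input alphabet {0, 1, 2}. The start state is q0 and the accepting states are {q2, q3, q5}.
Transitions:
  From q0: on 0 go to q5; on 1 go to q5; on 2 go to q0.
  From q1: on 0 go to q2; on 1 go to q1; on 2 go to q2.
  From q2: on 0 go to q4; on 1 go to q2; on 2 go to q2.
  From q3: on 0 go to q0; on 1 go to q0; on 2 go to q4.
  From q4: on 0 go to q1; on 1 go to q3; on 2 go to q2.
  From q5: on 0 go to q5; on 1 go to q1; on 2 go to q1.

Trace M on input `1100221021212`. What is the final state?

q0 --1--> q5
q5 --1--> q1
q1 --0--> q2
q2 --0--> q4
q4 --2--> q2
q2 --2--> q2
q2 --1--> q2
q2 --0--> q4
q4 --2--> q2
q2 --1--> q2
q2 --2--> q2
q2 --1--> q2
q2 --2--> q2

q2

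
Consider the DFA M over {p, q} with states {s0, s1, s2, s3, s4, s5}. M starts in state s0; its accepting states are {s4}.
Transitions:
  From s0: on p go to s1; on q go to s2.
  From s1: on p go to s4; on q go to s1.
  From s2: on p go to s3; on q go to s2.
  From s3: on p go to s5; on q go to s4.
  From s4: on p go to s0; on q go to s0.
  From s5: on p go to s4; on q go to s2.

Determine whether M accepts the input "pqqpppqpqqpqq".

s0 --p--> s1
s1 --q--> s1
s1 --q--> s1
s1 --p--> s4
s4 --p--> s0
s0 --p--> s1
s1 --q--> s1
s1 --p--> s4
s4 --q--> s0
s0 --q--> s2
s2 --p--> s3
s3 --q--> s4
s4 --q--> s0
End in state s0, which is not an accepting state.

rejected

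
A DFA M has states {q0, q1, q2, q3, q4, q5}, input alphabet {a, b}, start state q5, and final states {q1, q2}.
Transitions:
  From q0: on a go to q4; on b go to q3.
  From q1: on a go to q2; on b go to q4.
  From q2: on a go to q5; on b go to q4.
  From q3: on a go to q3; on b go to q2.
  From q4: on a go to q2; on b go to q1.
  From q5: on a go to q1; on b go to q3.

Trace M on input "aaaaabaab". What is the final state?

q5 --a--> q1
q1 --a--> q2
q2 --a--> q5
q5 --a--> q1
q1 --a--> q2
q2 --b--> q4
q4 --a--> q2
q2 --a--> q5
q5 --b--> q3

q3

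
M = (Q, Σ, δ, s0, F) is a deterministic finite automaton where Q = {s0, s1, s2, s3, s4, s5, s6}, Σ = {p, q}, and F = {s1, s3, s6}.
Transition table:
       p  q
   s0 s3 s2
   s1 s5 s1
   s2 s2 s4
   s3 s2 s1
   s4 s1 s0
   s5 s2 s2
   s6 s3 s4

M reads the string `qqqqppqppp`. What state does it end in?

s0 --q--> s2
s2 --q--> s4
s4 --q--> s0
s0 --q--> s2
s2 --p--> s2
s2 --p--> s2
s2 --q--> s4
s4 --p--> s1
s1 --p--> s5
s5 --p--> s2

s2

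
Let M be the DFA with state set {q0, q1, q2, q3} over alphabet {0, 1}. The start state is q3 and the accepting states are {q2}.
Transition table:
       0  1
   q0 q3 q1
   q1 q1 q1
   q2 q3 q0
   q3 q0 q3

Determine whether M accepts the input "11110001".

rejected

q3 --1--> q3
q3 --1--> q3
q3 --1--> q3
q3 --1--> q3
q3 --0--> q0
q0 --0--> q3
q3 --0--> q0
q0 --1--> q1
End in state q1, which is not an accepting state.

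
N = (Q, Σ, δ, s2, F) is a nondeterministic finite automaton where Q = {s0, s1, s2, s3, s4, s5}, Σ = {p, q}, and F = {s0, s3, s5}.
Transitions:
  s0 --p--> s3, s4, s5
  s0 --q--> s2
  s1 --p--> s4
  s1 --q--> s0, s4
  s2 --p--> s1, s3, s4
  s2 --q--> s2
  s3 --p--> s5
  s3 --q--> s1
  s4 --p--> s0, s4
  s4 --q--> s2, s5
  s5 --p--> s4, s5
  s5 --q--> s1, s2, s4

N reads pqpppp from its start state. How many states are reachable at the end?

4

Start: {s2}
read p: {s1, s3, s4}
read q: {s0, s1, s2, s4, s5}
read p: {s0, s1, s3, s4, s5}
read p: {s0, s3, s4, s5}
read p: {s0, s3, s4, s5}
read p: {s0, s3, s4, s5}
Final reachable set {s0, s3, s4, s5} has 4 states.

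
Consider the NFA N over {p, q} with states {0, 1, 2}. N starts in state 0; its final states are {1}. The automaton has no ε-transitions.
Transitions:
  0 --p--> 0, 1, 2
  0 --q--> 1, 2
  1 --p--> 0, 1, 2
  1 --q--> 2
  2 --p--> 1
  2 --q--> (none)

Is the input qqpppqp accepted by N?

Start: {0}
read q: {1, 2}
read q: {2}
read p: {1}
read p: {0, 1, 2}
read p: {0, 1, 2}
read q: {1, 2}
read p: {0, 1, 2}
Reachable ∩ accepting = {1} — nonempty.

accepted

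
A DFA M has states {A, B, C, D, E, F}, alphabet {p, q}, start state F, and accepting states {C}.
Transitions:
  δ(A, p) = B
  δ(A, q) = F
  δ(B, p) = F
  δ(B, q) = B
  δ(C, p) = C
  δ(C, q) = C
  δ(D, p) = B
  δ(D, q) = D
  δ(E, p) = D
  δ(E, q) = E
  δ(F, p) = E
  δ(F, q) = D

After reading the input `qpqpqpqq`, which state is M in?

F --q--> D
D --p--> B
B --q--> B
B --p--> F
F --q--> D
D --p--> B
B --q--> B
B --q--> B

B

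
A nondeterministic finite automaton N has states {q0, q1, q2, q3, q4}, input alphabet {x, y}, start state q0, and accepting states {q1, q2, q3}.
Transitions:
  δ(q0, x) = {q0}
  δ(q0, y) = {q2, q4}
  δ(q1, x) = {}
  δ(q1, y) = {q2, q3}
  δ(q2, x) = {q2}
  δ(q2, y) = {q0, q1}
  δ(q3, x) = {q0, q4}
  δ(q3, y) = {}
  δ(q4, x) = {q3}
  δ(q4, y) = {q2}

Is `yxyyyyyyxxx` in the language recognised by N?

Start: {q0}
read y: {q2, q4}
read x: {q2, q3}
read y: {q0, q1}
read y: {q2, q3, q4}
read y: {q0, q1, q2}
read y: {q0, q1, q2, q3, q4}
read y: {q0, q1, q2, q3, q4}
read y: {q0, q1, q2, q3, q4}
read x: {q0, q2, q3, q4}
read x: {q0, q2, q3, q4}
read x: {q0, q2, q3, q4}
Reachable ∩ accepting = {q2, q3} — nonempty.

accepted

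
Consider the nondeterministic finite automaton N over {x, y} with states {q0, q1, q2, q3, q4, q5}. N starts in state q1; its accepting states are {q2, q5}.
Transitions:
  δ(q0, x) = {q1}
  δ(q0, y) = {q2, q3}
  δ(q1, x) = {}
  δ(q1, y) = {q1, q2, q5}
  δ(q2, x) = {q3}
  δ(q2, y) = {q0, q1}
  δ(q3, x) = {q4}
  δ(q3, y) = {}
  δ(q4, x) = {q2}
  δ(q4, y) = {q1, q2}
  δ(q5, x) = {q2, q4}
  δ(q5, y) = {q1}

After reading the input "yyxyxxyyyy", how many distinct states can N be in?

5

Start: {q1}
read y: {q1, q2, q5}
read y: {q0, q1, q2, q5}
read x: {q1, q2, q3, q4}
read y: {q0, q1, q2, q5}
read x: {q1, q2, q3, q4}
read x: {q2, q3, q4}
read y: {q0, q1, q2}
read y: {q0, q1, q2, q3, q5}
read y: {q0, q1, q2, q3, q5}
read y: {q0, q1, q2, q3, q5}
Final reachable set {q0, q1, q2, q3, q5} has 5 states.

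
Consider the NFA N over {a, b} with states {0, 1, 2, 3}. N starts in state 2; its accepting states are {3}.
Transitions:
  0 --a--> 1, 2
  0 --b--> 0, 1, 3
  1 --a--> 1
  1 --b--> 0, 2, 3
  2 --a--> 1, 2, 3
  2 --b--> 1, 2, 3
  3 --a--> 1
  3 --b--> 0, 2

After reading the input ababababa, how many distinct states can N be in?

3

Start: {2}
read a: {1, 2, 3}
read b: {0, 1, 2, 3}
read a: {1, 2, 3}
read b: {0, 1, 2, 3}
read a: {1, 2, 3}
read b: {0, 1, 2, 3}
read a: {1, 2, 3}
read b: {0, 1, 2, 3}
read a: {1, 2, 3}
Final reachable set {1, 2, 3} has 3 states.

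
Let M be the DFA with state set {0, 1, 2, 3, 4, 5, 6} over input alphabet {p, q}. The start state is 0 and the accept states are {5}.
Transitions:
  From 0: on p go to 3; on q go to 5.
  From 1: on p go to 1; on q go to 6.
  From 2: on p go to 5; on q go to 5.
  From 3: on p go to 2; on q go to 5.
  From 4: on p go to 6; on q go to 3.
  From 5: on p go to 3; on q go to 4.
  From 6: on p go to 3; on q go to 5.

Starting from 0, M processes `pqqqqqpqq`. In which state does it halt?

0 --p--> 3
3 --q--> 5
5 --q--> 4
4 --q--> 3
3 --q--> 5
5 --q--> 4
4 --p--> 6
6 --q--> 5
5 --q--> 4

4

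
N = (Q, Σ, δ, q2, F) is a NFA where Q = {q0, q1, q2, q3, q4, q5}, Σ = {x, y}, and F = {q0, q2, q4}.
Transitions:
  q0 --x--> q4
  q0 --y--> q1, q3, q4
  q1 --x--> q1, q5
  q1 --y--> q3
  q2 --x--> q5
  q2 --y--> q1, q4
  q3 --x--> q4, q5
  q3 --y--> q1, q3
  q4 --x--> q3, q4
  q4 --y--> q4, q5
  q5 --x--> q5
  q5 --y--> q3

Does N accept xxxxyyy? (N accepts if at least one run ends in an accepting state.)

rejected

Start: {q2}
read x: {q5}
read x: {q5}
read x: {q5}
read x: {q5}
read y: {q3}
read y: {q1, q3}
read y: {q1, q3}
Reachable ∩ accepting = {} — empty.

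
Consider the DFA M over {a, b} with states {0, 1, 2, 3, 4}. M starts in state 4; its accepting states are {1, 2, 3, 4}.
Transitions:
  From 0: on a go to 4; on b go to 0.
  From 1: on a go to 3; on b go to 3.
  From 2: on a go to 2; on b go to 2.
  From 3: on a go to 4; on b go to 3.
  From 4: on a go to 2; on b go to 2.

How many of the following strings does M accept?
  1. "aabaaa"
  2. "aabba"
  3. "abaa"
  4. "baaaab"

"aabaaa": accepted
"aabba": accepted
"abaa": accepted
"baaaab": accepted

4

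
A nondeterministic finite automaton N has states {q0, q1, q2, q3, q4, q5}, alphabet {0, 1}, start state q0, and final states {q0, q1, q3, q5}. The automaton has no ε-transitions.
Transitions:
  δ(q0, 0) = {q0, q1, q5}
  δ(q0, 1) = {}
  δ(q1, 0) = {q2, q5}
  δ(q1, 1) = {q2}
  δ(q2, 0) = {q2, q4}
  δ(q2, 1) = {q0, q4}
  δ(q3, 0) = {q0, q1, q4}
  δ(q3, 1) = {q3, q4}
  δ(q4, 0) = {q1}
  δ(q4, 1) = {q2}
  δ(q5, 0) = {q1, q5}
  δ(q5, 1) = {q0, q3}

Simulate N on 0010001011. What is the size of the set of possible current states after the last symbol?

4

Start: {q0}
read 0: {q0, q1, q5}
read 0: {q0, q1, q2, q5}
read 1: {q0, q2, q3, q4}
read 0: {q0, q1, q2, q4, q5}
read 0: {q0, q1, q2, q4, q5}
read 0: {q0, q1, q2, q4, q5}
read 1: {q0, q2, q3, q4}
read 0: {q0, q1, q2, q4, q5}
read 1: {q0, q2, q3, q4}
read 1: {q0, q2, q3, q4}
Final reachable set {q0, q2, q3, q4} has 4 states.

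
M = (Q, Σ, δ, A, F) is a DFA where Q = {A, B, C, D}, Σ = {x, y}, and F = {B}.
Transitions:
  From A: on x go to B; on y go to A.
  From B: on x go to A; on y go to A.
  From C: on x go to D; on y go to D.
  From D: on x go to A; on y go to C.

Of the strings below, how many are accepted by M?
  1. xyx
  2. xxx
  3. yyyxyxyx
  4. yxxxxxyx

xyx: accepted
xxx: accepted
yyyxyxyx: accepted
yxxxxxyx: accepted

4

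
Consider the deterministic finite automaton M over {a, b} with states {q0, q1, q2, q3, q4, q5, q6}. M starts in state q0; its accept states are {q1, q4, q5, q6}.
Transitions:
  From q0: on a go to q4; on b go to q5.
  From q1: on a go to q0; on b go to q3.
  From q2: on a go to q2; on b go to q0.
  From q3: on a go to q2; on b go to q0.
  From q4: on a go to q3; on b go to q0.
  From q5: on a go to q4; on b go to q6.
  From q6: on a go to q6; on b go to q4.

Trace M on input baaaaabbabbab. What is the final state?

q0

q0 --b--> q5
q5 --a--> q4
q4 --a--> q3
q3 --a--> q2
q2 --a--> q2
q2 --a--> q2
q2 --b--> q0
q0 --b--> q5
q5 --a--> q4
q4 --b--> q0
q0 --b--> q5
q5 --a--> q4
q4 --b--> q0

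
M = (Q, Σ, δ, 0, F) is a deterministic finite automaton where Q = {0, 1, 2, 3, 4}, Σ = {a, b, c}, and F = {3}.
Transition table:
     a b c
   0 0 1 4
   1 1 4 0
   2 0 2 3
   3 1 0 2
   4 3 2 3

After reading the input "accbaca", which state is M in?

0 --a--> 0
0 --c--> 4
4 --c--> 3
3 --b--> 0
0 --a--> 0
0 --c--> 4
4 --a--> 3

3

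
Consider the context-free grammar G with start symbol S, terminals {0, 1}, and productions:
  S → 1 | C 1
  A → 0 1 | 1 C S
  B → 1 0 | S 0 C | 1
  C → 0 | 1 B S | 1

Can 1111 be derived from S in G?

yes

S ⇒ C1 ⇒ 1BS1 ⇒ 11S1 ⇒ 1111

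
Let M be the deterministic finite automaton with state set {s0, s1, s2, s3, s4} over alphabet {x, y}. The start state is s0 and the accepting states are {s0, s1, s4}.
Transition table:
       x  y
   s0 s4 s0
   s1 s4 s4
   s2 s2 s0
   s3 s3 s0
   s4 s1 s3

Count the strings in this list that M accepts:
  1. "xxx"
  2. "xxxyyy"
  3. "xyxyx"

"xxx": accepted
"xxxyyy": accepted
"xyxyx": accepted

3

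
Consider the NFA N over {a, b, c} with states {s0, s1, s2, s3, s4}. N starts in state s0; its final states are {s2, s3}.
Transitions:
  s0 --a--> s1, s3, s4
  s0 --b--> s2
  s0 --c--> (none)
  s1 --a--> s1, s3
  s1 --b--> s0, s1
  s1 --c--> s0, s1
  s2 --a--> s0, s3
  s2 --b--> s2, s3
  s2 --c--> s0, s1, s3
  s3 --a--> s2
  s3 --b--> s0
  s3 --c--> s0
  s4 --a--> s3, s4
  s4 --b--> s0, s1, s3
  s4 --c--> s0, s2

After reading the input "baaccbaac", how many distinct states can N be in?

Start: {s0}
read b: {s2}
read a: {s0, s3}
read a: {s1, s2, s3, s4}
read c: {s0, s1, s2, s3}
read c: {s0, s1, s3}
read b: {s0, s1, s2}
read a: {s0, s1, s3, s4}
read a: {s1, s2, s3, s4}
read c: {s0, s1, s2, s3}
Final reachable set {s0, s1, s2, s3} has 4 states.

4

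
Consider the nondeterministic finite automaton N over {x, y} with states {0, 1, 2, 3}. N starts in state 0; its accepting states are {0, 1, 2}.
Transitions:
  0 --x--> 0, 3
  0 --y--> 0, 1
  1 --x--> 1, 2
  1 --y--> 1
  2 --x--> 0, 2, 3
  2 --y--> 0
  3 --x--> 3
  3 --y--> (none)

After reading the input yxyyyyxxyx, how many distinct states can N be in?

Start: {0}
read y: {0, 1}
read x: {0, 1, 2, 3}
read y: {0, 1}
read y: {0, 1}
read y: {0, 1}
read y: {0, 1}
read x: {0, 1, 2, 3}
read x: {0, 1, 2, 3}
read y: {0, 1}
read x: {0, 1, 2, 3}
Final reachable set {0, 1, 2, 3} has 4 states.

4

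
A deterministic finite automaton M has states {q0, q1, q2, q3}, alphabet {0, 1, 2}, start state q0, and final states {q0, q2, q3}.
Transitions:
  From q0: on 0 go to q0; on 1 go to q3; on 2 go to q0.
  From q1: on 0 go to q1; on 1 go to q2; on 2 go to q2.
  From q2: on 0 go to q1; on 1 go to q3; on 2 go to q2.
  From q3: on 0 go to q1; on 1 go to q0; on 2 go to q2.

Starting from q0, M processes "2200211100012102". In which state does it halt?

q0 --2--> q0
q0 --2--> q0
q0 --0--> q0
q0 --0--> q0
q0 --2--> q0
q0 --1--> q3
q3 --1--> q0
q0 --1--> q3
q3 --0--> q1
q1 --0--> q1
q1 --0--> q1
q1 --1--> q2
q2 --2--> q2
q2 --1--> q3
q3 --0--> q1
q1 --2--> q2

q2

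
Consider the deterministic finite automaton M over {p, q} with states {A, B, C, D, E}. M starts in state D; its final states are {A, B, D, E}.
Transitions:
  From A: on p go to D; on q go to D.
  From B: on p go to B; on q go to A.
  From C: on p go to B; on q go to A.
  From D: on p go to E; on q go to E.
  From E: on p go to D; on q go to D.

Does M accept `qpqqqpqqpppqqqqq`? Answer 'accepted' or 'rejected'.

D --q--> E
E --p--> D
D --q--> E
E --q--> D
D --q--> E
E --p--> D
D --q--> E
E --q--> D
D --p--> E
E --p--> D
D --p--> E
E --q--> D
D --q--> E
E --q--> D
D --q--> E
E --q--> D
End in state D, which is an accepting state.

accepted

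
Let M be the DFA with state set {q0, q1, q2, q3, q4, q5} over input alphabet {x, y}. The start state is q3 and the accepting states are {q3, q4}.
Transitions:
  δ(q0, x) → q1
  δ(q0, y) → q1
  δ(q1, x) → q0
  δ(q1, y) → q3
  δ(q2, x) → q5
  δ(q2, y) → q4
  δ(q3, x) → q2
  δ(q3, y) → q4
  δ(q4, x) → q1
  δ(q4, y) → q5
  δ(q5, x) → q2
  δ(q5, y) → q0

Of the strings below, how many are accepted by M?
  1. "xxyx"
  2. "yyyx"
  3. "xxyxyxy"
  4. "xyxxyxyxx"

"xxyx": rejected
"yyyx": rejected
"xxyxyxy": accepted
"xyxxyxyxx": rejected

1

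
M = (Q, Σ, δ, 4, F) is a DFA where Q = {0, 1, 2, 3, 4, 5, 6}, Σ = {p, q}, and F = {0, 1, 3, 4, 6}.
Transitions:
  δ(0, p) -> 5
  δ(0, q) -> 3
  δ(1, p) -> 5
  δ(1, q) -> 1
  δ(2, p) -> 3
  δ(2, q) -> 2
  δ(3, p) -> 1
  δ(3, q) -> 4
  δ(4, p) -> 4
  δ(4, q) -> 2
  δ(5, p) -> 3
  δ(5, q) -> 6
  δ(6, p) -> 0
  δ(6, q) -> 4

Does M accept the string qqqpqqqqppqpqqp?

accepted

4 --q--> 2
2 --q--> 2
2 --q--> 2
2 --p--> 3
3 --q--> 4
4 --q--> 2
2 --q--> 2
2 --q--> 2
2 --p--> 3
3 --p--> 1
1 --q--> 1
1 --p--> 5
5 --q--> 6
6 --q--> 4
4 --p--> 4
End in state 4, which is an accepting state.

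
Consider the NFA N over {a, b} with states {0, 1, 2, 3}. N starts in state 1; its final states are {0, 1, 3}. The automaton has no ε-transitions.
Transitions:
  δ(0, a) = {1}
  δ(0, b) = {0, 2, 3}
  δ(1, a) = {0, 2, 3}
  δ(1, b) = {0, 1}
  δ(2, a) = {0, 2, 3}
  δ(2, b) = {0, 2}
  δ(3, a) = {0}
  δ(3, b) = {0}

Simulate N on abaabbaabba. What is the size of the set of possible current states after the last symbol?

4

Start: {1}
read a: {0, 2, 3}
read b: {0, 2, 3}
read a: {0, 1, 2, 3}
read a: {0, 1, 2, 3}
read b: {0, 1, 2, 3}
read b: {0, 1, 2, 3}
read a: {0, 1, 2, 3}
read a: {0, 1, 2, 3}
read b: {0, 1, 2, 3}
read b: {0, 1, 2, 3}
read a: {0, 1, 2, 3}
Final reachable set {0, 1, 2, 3} has 4 states.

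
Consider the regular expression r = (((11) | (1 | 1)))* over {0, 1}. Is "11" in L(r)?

yes

Split into 2 pieces 1 · 1; each matches ((11)|(1|1)).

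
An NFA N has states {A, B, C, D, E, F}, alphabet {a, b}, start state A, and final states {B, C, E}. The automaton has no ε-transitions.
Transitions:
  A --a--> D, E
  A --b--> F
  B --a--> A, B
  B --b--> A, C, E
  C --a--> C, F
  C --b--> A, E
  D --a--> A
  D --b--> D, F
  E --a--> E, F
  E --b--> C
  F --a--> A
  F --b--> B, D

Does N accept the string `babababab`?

rejected

Start: {A}
read b: {F}
read a: {A}
read b: {F}
read a: {A}
read b: {F}
read a: {A}
read b: {F}
read a: {A}
read b: {F}
Reachable ∩ accepting = {} — empty.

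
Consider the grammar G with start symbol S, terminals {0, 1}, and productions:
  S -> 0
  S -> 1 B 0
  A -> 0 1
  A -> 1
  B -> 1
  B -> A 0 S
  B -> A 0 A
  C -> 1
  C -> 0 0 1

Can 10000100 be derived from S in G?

no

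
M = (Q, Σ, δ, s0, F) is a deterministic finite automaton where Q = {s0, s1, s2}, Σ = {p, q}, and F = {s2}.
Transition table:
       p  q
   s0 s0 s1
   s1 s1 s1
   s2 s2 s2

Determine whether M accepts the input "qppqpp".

s0 --q--> s1
s1 --p--> s1
s1 --p--> s1
s1 --q--> s1
s1 --p--> s1
s1 --p--> s1
End in state s1, which is not an accepting state.

rejected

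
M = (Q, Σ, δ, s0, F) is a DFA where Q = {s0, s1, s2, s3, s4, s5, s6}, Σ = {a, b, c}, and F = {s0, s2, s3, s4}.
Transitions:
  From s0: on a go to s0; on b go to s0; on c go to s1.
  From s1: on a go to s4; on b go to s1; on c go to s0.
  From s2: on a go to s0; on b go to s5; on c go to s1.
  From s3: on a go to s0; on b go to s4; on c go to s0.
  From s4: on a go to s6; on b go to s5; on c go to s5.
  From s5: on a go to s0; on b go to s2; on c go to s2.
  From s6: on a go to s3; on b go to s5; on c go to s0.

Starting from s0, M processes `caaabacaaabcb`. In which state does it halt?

s1

s0 --c--> s1
s1 --a--> s4
s4 --a--> s6
s6 --a--> s3
s3 --b--> s4
s4 --a--> s6
s6 --c--> s0
s0 --a--> s0
s0 --a--> s0
s0 --a--> s0
s0 --b--> s0
s0 --c--> s1
s1 --b--> s1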